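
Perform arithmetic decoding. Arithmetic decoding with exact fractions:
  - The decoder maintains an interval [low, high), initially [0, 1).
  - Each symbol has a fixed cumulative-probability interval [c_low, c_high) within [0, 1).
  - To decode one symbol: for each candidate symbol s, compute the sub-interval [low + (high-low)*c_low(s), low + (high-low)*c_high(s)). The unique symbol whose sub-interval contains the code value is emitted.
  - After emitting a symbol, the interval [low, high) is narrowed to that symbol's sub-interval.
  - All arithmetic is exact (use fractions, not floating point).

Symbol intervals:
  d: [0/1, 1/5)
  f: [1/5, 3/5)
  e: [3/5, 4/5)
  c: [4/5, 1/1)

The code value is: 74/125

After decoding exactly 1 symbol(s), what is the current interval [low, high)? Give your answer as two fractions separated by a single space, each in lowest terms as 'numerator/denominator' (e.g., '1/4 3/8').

Answer: 1/5 3/5

Derivation:
Step 1: interval [0/1, 1/1), width = 1/1 - 0/1 = 1/1
  'd': [0/1 + 1/1*0/1, 0/1 + 1/1*1/5) = [0/1, 1/5)
  'f': [0/1 + 1/1*1/5, 0/1 + 1/1*3/5) = [1/5, 3/5) <- contains code 74/125
  'e': [0/1 + 1/1*3/5, 0/1 + 1/1*4/5) = [3/5, 4/5)
  'c': [0/1 + 1/1*4/5, 0/1 + 1/1*1/1) = [4/5, 1/1)
  emit 'f', narrow to [1/5, 3/5)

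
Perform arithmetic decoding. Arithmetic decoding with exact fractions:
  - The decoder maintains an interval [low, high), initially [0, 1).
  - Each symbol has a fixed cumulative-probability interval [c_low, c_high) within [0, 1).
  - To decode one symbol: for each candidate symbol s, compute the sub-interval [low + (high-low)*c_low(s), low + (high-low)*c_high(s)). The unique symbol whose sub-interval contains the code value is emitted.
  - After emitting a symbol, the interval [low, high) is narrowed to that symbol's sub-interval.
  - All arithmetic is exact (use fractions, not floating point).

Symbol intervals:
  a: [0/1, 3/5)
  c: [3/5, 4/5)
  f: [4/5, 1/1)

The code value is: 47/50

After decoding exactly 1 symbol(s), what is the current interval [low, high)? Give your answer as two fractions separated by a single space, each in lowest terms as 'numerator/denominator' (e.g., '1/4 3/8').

Answer: 4/5 1/1

Derivation:
Step 1: interval [0/1, 1/1), width = 1/1 - 0/1 = 1/1
  'a': [0/1 + 1/1*0/1, 0/1 + 1/1*3/5) = [0/1, 3/5)
  'c': [0/1 + 1/1*3/5, 0/1 + 1/1*4/5) = [3/5, 4/5)
  'f': [0/1 + 1/1*4/5, 0/1 + 1/1*1/1) = [4/5, 1/1) <- contains code 47/50
  emit 'f', narrow to [4/5, 1/1)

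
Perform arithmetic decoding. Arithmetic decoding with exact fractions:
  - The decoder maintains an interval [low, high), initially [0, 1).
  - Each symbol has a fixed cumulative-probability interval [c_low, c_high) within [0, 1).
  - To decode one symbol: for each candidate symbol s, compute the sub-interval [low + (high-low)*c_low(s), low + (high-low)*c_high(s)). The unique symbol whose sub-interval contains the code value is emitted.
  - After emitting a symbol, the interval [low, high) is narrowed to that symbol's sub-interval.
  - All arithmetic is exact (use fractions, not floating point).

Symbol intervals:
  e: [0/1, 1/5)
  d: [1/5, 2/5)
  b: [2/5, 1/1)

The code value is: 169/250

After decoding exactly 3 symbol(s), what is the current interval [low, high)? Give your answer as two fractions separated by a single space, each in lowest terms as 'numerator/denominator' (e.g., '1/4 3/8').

Step 1: interval [0/1, 1/1), width = 1/1 - 0/1 = 1/1
  'e': [0/1 + 1/1*0/1, 0/1 + 1/1*1/5) = [0/1, 1/5)
  'd': [0/1 + 1/1*1/5, 0/1 + 1/1*2/5) = [1/5, 2/5)
  'b': [0/1 + 1/1*2/5, 0/1 + 1/1*1/1) = [2/5, 1/1) <- contains code 169/250
  emit 'b', narrow to [2/5, 1/1)
Step 2: interval [2/5, 1/1), width = 1/1 - 2/5 = 3/5
  'e': [2/5 + 3/5*0/1, 2/5 + 3/5*1/5) = [2/5, 13/25)
  'd': [2/5 + 3/5*1/5, 2/5 + 3/5*2/5) = [13/25, 16/25)
  'b': [2/5 + 3/5*2/5, 2/5 + 3/5*1/1) = [16/25, 1/1) <- contains code 169/250
  emit 'b', narrow to [16/25, 1/1)
Step 3: interval [16/25, 1/1), width = 1/1 - 16/25 = 9/25
  'e': [16/25 + 9/25*0/1, 16/25 + 9/25*1/5) = [16/25, 89/125) <- contains code 169/250
  'd': [16/25 + 9/25*1/5, 16/25 + 9/25*2/5) = [89/125, 98/125)
  'b': [16/25 + 9/25*2/5, 16/25 + 9/25*1/1) = [98/125, 1/1)
  emit 'e', narrow to [16/25, 89/125)

Answer: 16/25 89/125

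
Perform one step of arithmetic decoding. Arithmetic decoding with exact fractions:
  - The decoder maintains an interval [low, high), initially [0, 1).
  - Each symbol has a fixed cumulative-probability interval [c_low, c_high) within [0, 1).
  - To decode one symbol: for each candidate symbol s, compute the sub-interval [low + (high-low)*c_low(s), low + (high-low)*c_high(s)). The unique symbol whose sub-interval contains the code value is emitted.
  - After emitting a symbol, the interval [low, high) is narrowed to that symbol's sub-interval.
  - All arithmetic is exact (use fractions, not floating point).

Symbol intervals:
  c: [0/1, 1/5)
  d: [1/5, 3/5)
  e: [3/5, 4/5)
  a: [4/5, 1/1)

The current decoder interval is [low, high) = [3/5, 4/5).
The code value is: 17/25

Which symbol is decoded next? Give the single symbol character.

Answer: d

Derivation:
Interval width = high − low = 4/5 − 3/5 = 1/5
Scaled code = (code − low) / width = (17/25 − 3/5) / 1/5 = 2/5
  c: [0/1, 1/5) 
  d: [1/5, 3/5) ← scaled code falls here ✓
  e: [3/5, 4/5) 
  a: [4/5, 1/1) 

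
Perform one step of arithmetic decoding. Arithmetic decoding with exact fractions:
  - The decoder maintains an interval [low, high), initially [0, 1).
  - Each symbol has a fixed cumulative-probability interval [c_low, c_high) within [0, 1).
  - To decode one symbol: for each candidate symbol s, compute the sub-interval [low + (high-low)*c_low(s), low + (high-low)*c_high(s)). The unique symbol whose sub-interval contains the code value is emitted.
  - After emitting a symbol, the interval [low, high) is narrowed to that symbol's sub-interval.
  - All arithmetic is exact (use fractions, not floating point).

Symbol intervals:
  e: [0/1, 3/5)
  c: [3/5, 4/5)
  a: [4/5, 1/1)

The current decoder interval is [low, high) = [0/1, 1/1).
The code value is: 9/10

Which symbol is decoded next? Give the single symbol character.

Answer: a

Derivation:
Interval width = high − low = 1/1 − 0/1 = 1/1
Scaled code = (code − low) / width = (9/10 − 0/1) / 1/1 = 9/10
  e: [0/1, 3/5) 
  c: [3/5, 4/5) 
  a: [4/5, 1/1) ← scaled code falls here ✓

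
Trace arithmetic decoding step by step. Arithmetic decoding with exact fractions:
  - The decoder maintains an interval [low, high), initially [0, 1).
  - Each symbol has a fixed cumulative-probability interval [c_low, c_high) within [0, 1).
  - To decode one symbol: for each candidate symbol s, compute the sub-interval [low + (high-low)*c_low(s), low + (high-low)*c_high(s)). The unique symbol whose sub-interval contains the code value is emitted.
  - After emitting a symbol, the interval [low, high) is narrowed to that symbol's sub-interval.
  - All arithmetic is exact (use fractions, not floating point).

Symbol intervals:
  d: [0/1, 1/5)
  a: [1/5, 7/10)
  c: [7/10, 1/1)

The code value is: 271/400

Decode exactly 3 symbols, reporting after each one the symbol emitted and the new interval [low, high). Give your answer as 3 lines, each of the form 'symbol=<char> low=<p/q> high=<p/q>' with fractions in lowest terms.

Answer: symbol=a low=1/5 high=7/10
symbol=c low=11/20 high=7/10
symbol=c low=131/200 high=7/10

Derivation:
Step 1: interval [0/1, 1/1), width = 1/1 - 0/1 = 1/1
  'd': [0/1 + 1/1*0/1, 0/1 + 1/1*1/5) = [0/1, 1/5)
  'a': [0/1 + 1/1*1/5, 0/1 + 1/1*7/10) = [1/5, 7/10) <- contains code 271/400
  'c': [0/1 + 1/1*7/10, 0/1 + 1/1*1/1) = [7/10, 1/1)
  emit 'a', narrow to [1/5, 7/10)
Step 2: interval [1/5, 7/10), width = 7/10 - 1/5 = 1/2
  'd': [1/5 + 1/2*0/1, 1/5 + 1/2*1/5) = [1/5, 3/10)
  'a': [1/5 + 1/2*1/5, 1/5 + 1/2*7/10) = [3/10, 11/20)
  'c': [1/5 + 1/2*7/10, 1/5 + 1/2*1/1) = [11/20, 7/10) <- contains code 271/400
  emit 'c', narrow to [11/20, 7/10)
Step 3: interval [11/20, 7/10), width = 7/10 - 11/20 = 3/20
  'd': [11/20 + 3/20*0/1, 11/20 + 3/20*1/5) = [11/20, 29/50)
  'a': [11/20 + 3/20*1/5, 11/20 + 3/20*7/10) = [29/50, 131/200)
  'c': [11/20 + 3/20*7/10, 11/20 + 3/20*1/1) = [131/200, 7/10) <- contains code 271/400
  emit 'c', narrow to [131/200, 7/10)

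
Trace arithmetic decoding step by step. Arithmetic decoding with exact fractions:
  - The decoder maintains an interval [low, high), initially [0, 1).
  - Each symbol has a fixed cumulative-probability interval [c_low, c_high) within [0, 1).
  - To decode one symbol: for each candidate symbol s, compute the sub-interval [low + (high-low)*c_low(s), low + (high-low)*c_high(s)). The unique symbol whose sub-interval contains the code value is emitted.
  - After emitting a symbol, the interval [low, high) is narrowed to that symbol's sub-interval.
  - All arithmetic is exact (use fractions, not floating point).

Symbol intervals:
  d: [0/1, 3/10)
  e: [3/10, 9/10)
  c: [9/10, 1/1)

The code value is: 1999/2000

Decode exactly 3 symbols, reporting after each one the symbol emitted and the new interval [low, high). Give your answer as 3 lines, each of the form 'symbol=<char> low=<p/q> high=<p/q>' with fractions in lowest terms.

Step 1: interval [0/1, 1/1), width = 1/1 - 0/1 = 1/1
  'd': [0/1 + 1/1*0/1, 0/1 + 1/1*3/10) = [0/1, 3/10)
  'e': [0/1 + 1/1*3/10, 0/1 + 1/1*9/10) = [3/10, 9/10)
  'c': [0/1 + 1/1*9/10, 0/1 + 1/1*1/1) = [9/10, 1/1) <- contains code 1999/2000
  emit 'c', narrow to [9/10, 1/1)
Step 2: interval [9/10, 1/1), width = 1/1 - 9/10 = 1/10
  'd': [9/10 + 1/10*0/1, 9/10 + 1/10*3/10) = [9/10, 93/100)
  'e': [9/10 + 1/10*3/10, 9/10 + 1/10*9/10) = [93/100, 99/100)
  'c': [9/10 + 1/10*9/10, 9/10 + 1/10*1/1) = [99/100, 1/1) <- contains code 1999/2000
  emit 'c', narrow to [99/100, 1/1)
Step 3: interval [99/100, 1/1), width = 1/1 - 99/100 = 1/100
  'd': [99/100 + 1/100*0/1, 99/100 + 1/100*3/10) = [99/100, 993/1000)
  'e': [99/100 + 1/100*3/10, 99/100 + 1/100*9/10) = [993/1000, 999/1000)
  'c': [99/100 + 1/100*9/10, 99/100 + 1/100*1/1) = [999/1000, 1/1) <- contains code 1999/2000
  emit 'c', narrow to [999/1000, 1/1)

Answer: symbol=c low=9/10 high=1/1
symbol=c low=99/100 high=1/1
symbol=c low=999/1000 high=1/1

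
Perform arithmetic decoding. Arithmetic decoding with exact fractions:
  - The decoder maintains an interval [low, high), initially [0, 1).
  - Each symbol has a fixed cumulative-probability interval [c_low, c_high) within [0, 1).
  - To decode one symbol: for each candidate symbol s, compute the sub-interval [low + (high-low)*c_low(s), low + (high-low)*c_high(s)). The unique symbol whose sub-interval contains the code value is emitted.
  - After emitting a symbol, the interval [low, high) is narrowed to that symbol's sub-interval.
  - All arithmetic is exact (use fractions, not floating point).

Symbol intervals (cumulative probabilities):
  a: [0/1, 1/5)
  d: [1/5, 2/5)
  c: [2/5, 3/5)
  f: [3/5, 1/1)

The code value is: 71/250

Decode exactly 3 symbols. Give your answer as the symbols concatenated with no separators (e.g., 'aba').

Step 1: interval [0/1, 1/1), width = 1/1 - 0/1 = 1/1
  'a': [0/1 + 1/1*0/1, 0/1 + 1/1*1/5) = [0/1, 1/5)
  'd': [0/1 + 1/1*1/5, 0/1 + 1/1*2/5) = [1/5, 2/5) <- contains code 71/250
  'c': [0/1 + 1/1*2/5, 0/1 + 1/1*3/5) = [2/5, 3/5)
  'f': [0/1 + 1/1*3/5, 0/1 + 1/1*1/1) = [3/5, 1/1)
  emit 'd', narrow to [1/5, 2/5)
Step 2: interval [1/5, 2/5), width = 2/5 - 1/5 = 1/5
  'a': [1/5 + 1/5*0/1, 1/5 + 1/5*1/5) = [1/5, 6/25)
  'd': [1/5 + 1/5*1/5, 1/5 + 1/5*2/5) = [6/25, 7/25)
  'c': [1/5 + 1/5*2/5, 1/5 + 1/5*3/5) = [7/25, 8/25) <- contains code 71/250
  'f': [1/5 + 1/5*3/5, 1/5 + 1/5*1/1) = [8/25, 2/5)
  emit 'c', narrow to [7/25, 8/25)
Step 3: interval [7/25, 8/25), width = 8/25 - 7/25 = 1/25
  'a': [7/25 + 1/25*0/1, 7/25 + 1/25*1/5) = [7/25, 36/125) <- contains code 71/250
  'd': [7/25 + 1/25*1/5, 7/25 + 1/25*2/5) = [36/125, 37/125)
  'c': [7/25 + 1/25*2/5, 7/25 + 1/25*3/5) = [37/125, 38/125)
  'f': [7/25 + 1/25*3/5, 7/25 + 1/25*1/1) = [38/125, 8/25)
  emit 'a', narrow to [7/25, 36/125)

Answer: dca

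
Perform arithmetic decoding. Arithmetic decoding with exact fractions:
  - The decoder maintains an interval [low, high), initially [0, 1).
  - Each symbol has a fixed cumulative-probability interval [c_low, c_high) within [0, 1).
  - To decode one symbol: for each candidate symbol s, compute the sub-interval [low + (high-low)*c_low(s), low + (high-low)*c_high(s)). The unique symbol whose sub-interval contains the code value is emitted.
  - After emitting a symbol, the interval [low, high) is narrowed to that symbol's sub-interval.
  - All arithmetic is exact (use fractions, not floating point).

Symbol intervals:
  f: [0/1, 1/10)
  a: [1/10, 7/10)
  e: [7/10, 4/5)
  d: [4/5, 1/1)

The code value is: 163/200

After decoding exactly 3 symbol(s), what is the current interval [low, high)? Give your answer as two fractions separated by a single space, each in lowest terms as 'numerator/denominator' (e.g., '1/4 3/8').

Step 1: interval [0/1, 1/1), width = 1/1 - 0/1 = 1/1
  'f': [0/1 + 1/1*0/1, 0/1 + 1/1*1/10) = [0/1, 1/10)
  'a': [0/1 + 1/1*1/10, 0/1 + 1/1*7/10) = [1/10, 7/10)
  'e': [0/1 + 1/1*7/10, 0/1 + 1/1*4/5) = [7/10, 4/5)
  'd': [0/1 + 1/1*4/5, 0/1 + 1/1*1/1) = [4/5, 1/1) <- contains code 163/200
  emit 'd', narrow to [4/5, 1/1)
Step 2: interval [4/5, 1/1), width = 1/1 - 4/5 = 1/5
  'f': [4/5 + 1/5*0/1, 4/5 + 1/5*1/10) = [4/5, 41/50) <- contains code 163/200
  'a': [4/5 + 1/5*1/10, 4/5 + 1/5*7/10) = [41/50, 47/50)
  'e': [4/5 + 1/5*7/10, 4/5 + 1/5*4/5) = [47/50, 24/25)
  'd': [4/5 + 1/5*4/5, 4/5 + 1/5*1/1) = [24/25, 1/1)
  emit 'f', narrow to [4/5, 41/50)
Step 3: interval [4/5, 41/50), width = 41/50 - 4/5 = 1/50
  'f': [4/5 + 1/50*0/1, 4/5 + 1/50*1/10) = [4/5, 401/500)
  'a': [4/5 + 1/50*1/10, 4/5 + 1/50*7/10) = [401/500, 407/500)
  'e': [4/5 + 1/50*7/10, 4/5 + 1/50*4/5) = [407/500, 102/125) <- contains code 163/200
  'd': [4/5 + 1/50*4/5, 4/5 + 1/50*1/1) = [102/125, 41/50)
  emit 'e', narrow to [407/500, 102/125)

Answer: 407/500 102/125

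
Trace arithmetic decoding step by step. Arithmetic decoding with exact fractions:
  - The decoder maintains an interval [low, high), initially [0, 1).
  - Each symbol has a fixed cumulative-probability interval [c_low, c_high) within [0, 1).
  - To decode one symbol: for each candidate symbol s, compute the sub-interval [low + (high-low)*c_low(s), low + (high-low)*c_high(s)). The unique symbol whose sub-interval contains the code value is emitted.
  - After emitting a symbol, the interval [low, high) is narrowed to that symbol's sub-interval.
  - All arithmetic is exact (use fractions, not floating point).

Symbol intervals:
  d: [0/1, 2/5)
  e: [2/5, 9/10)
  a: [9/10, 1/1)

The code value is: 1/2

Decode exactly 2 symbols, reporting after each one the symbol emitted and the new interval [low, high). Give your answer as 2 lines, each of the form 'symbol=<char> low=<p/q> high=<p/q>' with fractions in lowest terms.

Step 1: interval [0/1, 1/1), width = 1/1 - 0/1 = 1/1
  'd': [0/1 + 1/1*0/1, 0/1 + 1/1*2/5) = [0/1, 2/5)
  'e': [0/1 + 1/1*2/5, 0/1 + 1/1*9/10) = [2/5, 9/10) <- contains code 1/2
  'a': [0/1 + 1/1*9/10, 0/1 + 1/1*1/1) = [9/10, 1/1)
  emit 'e', narrow to [2/5, 9/10)
Step 2: interval [2/5, 9/10), width = 9/10 - 2/5 = 1/2
  'd': [2/5 + 1/2*0/1, 2/5 + 1/2*2/5) = [2/5, 3/5) <- contains code 1/2
  'e': [2/5 + 1/2*2/5, 2/5 + 1/2*9/10) = [3/5, 17/20)
  'a': [2/5 + 1/2*9/10, 2/5 + 1/2*1/1) = [17/20, 9/10)
  emit 'd', narrow to [2/5, 3/5)

Answer: symbol=e low=2/5 high=9/10
symbol=d low=2/5 high=3/5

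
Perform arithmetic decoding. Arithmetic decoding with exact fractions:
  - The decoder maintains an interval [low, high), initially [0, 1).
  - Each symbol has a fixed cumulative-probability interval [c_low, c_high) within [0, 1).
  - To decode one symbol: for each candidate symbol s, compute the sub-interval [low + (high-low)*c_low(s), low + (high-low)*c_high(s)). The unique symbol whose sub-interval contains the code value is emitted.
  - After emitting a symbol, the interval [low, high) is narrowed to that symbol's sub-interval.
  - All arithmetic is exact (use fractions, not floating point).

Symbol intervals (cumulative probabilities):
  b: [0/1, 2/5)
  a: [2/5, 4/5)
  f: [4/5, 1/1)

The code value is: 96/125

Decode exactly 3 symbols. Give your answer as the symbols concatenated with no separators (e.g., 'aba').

Answer: afa

Derivation:
Step 1: interval [0/1, 1/1), width = 1/1 - 0/1 = 1/1
  'b': [0/1 + 1/1*0/1, 0/1 + 1/1*2/5) = [0/1, 2/5)
  'a': [0/1 + 1/1*2/5, 0/1 + 1/1*4/5) = [2/5, 4/5) <- contains code 96/125
  'f': [0/1 + 1/1*4/5, 0/1 + 1/1*1/1) = [4/5, 1/1)
  emit 'a', narrow to [2/5, 4/5)
Step 2: interval [2/5, 4/5), width = 4/5 - 2/5 = 2/5
  'b': [2/5 + 2/5*0/1, 2/5 + 2/5*2/5) = [2/5, 14/25)
  'a': [2/5 + 2/5*2/5, 2/5 + 2/5*4/5) = [14/25, 18/25)
  'f': [2/5 + 2/5*4/5, 2/5 + 2/5*1/1) = [18/25, 4/5) <- contains code 96/125
  emit 'f', narrow to [18/25, 4/5)
Step 3: interval [18/25, 4/5), width = 4/5 - 18/25 = 2/25
  'b': [18/25 + 2/25*0/1, 18/25 + 2/25*2/5) = [18/25, 94/125)
  'a': [18/25 + 2/25*2/5, 18/25 + 2/25*4/5) = [94/125, 98/125) <- contains code 96/125
  'f': [18/25 + 2/25*4/5, 18/25 + 2/25*1/1) = [98/125, 4/5)
  emit 'a', narrow to [94/125, 98/125)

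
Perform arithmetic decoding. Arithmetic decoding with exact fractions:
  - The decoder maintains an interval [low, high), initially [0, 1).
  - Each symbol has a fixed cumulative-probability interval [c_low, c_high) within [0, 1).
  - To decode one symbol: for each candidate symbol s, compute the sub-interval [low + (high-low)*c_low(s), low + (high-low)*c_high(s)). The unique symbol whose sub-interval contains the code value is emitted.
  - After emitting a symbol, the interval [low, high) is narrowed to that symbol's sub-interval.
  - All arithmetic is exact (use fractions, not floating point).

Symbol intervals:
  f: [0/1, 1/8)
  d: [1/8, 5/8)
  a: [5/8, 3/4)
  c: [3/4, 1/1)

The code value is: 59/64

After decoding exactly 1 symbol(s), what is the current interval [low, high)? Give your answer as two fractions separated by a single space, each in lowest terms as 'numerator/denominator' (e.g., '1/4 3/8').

Step 1: interval [0/1, 1/1), width = 1/1 - 0/1 = 1/1
  'f': [0/1 + 1/1*0/1, 0/1 + 1/1*1/8) = [0/1, 1/8)
  'd': [0/1 + 1/1*1/8, 0/1 + 1/1*5/8) = [1/8, 5/8)
  'a': [0/1 + 1/1*5/8, 0/1 + 1/1*3/4) = [5/8, 3/4)
  'c': [0/1 + 1/1*3/4, 0/1 + 1/1*1/1) = [3/4, 1/1) <- contains code 59/64
  emit 'c', narrow to [3/4, 1/1)

Answer: 3/4 1/1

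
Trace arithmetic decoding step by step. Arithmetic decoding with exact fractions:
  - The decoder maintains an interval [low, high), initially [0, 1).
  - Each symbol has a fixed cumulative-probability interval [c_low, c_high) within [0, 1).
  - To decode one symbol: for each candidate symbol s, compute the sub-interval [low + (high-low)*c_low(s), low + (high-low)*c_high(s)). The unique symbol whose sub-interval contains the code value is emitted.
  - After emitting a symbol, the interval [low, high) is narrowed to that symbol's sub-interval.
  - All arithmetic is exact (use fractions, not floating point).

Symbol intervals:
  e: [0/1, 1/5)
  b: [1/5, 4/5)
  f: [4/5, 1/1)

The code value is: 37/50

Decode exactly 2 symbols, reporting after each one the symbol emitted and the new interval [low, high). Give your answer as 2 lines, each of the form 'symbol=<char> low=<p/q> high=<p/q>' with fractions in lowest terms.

Answer: symbol=b low=1/5 high=4/5
symbol=f low=17/25 high=4/5

Derivation:
Step 1: interval [0/1, 1/1), width = 1/1 - 0/1 = 1/1
  'e': [0/1 + 1/1*0/1, 0/1 + 1/1*1/5) = [0/1, 1/5)
  'b': [0/1 + 1/1*1/5, 0/1 + 1/1*4/5) = [1/5, 4/5) <- contains code 37/50
  'f': [0/1 + 1/1*4/5, 0/1 + 1/1*1/1) = [4/5, 1/1)
  emit 'b', narrow to [1/5, 4/5)
Step 2: interval [1/5, 4/5), width = 4/5 - 1/5 = 3/5
  'e': [1/5 + 3/5*0/1, 1/5 + 3/5*1/5) = [1/5, 8/25)
  'b': [1/5 + 3/5*1/5, 1/5 + 3/5*4/5) = [8/25, 17/25)
  'f': [1/5 + 3/5*4/5, 1/5 + 3/5*1/1) = [17/25, 4/5) <- contains code 37/50
  emit 'f', narrow to [17/25, 4/5)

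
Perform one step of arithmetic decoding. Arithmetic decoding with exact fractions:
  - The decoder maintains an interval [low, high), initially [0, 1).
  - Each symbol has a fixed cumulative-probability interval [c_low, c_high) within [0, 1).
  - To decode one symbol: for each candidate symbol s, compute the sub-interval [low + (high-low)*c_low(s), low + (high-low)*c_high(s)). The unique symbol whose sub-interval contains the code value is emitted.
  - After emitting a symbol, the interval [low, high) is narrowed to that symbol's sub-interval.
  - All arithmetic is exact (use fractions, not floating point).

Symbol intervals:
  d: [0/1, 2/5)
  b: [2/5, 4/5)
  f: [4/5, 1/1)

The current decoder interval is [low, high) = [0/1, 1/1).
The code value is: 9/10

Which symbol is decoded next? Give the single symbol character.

Interval width = high − low = 1/1 − 0/1 = 1/1
Scaled code = (code − low) / width = (9/10 − 0/1) / 1/1 = 9/10
  d: [0/1, 2/5) 
  b: [2/5, 4/5) 
  f: [4/5, 1/1) ← scaled code falls here ✓

Answer: f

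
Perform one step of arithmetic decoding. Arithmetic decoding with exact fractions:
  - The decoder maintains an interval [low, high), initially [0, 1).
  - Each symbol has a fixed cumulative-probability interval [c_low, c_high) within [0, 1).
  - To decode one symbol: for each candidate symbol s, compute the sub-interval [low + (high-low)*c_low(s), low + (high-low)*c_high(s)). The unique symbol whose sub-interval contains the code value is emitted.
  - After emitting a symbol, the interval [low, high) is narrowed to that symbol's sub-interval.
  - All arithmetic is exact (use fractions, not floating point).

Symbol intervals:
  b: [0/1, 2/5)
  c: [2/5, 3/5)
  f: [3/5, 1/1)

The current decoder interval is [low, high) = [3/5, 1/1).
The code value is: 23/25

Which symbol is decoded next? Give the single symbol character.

Answer: f

Derivation:
Interval width = high − low = 1/1 − 3/5 = 2/5
Scaled code = (code − low) / width = (23/25 − 3/5) / 2/5 = 4/5
  b: [0/1, 2/5) 
  c: [2/5, 3/5) 
  f: [3/5, 1/1) ← scaled code falls here ✓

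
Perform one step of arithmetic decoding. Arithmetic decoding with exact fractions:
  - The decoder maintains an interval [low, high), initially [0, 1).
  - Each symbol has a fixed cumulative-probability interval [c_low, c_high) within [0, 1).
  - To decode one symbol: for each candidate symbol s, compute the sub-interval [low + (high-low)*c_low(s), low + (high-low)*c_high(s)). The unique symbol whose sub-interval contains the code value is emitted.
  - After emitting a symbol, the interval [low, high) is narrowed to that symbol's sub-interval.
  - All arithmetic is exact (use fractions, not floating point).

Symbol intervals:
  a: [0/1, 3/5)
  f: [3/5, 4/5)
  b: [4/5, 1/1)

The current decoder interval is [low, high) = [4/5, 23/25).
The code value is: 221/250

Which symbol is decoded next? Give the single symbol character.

Interval width = high − low = 23/25 − 4/5 = 3/25
Scaled code = (code − low) / width = (221/250 − 4/5) / 3/25 = 7/10
  a: [0/1, 3/5) 
  f: [3/5, 4/5) ← scaled code falls here ✓
  b: [4/5, 1/1) 

Answer: f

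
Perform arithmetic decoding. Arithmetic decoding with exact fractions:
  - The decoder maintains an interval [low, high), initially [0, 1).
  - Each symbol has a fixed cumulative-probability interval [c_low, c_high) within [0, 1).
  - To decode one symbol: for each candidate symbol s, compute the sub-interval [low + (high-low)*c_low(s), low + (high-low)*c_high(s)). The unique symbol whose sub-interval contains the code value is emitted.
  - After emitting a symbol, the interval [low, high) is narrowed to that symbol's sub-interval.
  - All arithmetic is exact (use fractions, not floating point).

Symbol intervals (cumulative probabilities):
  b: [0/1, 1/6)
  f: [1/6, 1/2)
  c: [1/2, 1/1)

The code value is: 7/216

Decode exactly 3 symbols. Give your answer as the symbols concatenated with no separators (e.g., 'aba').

Step 1: interval [0/1, 1/1), width = 1/1 - 0/1 = 1/1
  'b': [0/1 + 1/1*0/1, 0/1 + 1/1*1/6) = [0/1, 1/6) <- contains code 7/216
  'f': [0/1 + 1/1*1/6, 0/1 + 1/1*1/2) = [1/6, 1/2)
  'c': [0/1 + 1/1*1/2, 0/1 + 1/1*1/1) = [1/2, 1/1)
  emit 'b', narrow to [0/1, 1/6)
Step 2: interval [0/1, 1/6), width = 1/6 - 0/1 = 1/6
  'b': [0/1 + 1/6*0/1, 0/1 + 1/6*1/6) = [0/1, 1/36)
  'f': [0/1 + 1/6*1/6, 0/1 + 1/6*1/2) = [1/36, 1/12) <- contains code 7/216
  'c': [0/1 + 1/6*1/2, 0/1 + 1/6*1/1) = [1/12, 1/6)
  emit 'f', narrow to [1/36, 1/12)
Step 3: interval [1/36, 1/12), width = 1/12 - 1/36 = 1/18
  'b': [1/36 + 1/18*0/1, 1/36 + 1/18*1/6) = [1/36, 1/27) <- contains code 7/216
  'f': [1/36 + 1/18*1/6, 1/36 + 1/18*1/2) = [1/27, 1/18)
  'c': [1/36 + 1/18*1/2, 1/36 + 1/18*1/1) = [1/18, 1/12)
  emit 'b', narrow to [1/36, 1/27)

Answer: bfb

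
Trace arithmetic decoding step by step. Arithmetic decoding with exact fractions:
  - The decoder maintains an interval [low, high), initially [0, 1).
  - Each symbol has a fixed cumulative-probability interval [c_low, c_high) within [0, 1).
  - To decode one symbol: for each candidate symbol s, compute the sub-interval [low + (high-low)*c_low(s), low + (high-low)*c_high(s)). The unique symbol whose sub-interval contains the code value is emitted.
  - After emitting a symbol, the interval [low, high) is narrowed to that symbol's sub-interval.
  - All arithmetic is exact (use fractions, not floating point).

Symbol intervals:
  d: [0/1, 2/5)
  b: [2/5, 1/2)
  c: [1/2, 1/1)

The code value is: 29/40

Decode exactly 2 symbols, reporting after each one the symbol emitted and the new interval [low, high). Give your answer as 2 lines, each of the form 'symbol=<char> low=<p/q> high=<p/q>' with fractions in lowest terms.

Step 1: interval [0/1, 1/1), width = 1/1 - 0/1 = 1/1
  'd': [0/1 + 1/1*0/1, 0/1 + 1/1*2/5) = [0/1, 2/5)
  'b': [0/1 + 1/1*2/5, 0/1 + 1/1*1/2) = [2/5, 1/2)
  'c': [0/1 + 1/1*1/2, 0/1 + 1/1*1/1) = [1/2, 1/1) <- contains code 29/40
  emit 'c', narrow to [1/2, 1/1)
Step 2: interval [1/2, 1/1), width = 1/1 - 1/2 = 1/2
  'd': [1/2 + 1/2*0/1, 1/2 + 1/2*2/5) = [1/2, 7/10)
  'b': [1/2 + 1/2*2/5, 1/2 + 1/2*1/2) = [7/10, 3/4) <- contains code 29/40
  'c': [1/2 + 1/2*1/2, 1/2 + 1/2*1/1) = [3/4, 1/1)
  emit 'b', narrow to [7/10, 3/4)

Answer: symbol=c low=1/2 high=1/1
symbol=b low=7/10 high=3/4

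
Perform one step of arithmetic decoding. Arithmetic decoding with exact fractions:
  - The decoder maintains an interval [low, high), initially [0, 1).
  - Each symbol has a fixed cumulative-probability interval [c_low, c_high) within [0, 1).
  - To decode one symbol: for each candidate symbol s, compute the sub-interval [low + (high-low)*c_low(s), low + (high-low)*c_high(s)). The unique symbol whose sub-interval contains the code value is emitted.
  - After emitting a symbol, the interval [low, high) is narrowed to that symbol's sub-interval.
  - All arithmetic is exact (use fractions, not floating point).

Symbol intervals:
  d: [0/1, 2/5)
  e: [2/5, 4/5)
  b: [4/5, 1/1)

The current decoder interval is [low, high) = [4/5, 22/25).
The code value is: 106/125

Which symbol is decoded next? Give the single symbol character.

Answer: e

Derivation:
Interval width = high − low = 22/25 − 4/5 = 2/25
Scaled code = (code − low) / width = (106/125 − 4/5) / 2/25 = 3/5
  d: [0/1, 2/5) 
  e: [2/5, 4/5) ← scaled code falls here ✓
  b: [4/5, 1/1) 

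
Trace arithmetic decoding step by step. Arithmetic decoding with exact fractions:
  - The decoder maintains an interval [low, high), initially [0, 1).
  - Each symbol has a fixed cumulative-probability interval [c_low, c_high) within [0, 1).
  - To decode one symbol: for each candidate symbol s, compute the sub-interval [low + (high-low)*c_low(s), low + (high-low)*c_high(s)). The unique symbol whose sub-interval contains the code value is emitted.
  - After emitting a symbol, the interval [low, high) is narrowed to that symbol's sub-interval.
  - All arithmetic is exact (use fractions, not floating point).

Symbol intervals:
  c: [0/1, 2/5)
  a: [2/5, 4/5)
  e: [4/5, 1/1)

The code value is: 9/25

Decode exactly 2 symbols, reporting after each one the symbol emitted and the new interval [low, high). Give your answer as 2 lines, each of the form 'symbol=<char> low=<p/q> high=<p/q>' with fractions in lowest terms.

Answer: symbol=c low=0/1 high=2/5
symbol=e low=8/25 high=2/5

Derivation:
Step 1: interval [0/1, 1/1), width = 1/1 - 0/1 = 1/1
  'c': [0/1 + 1/1*0/1, 0/1 + 1/1*2/5) = [0/1, 2/5) <- contains code 9/25
  'a': [0/1 + 1/1*2/5, 0/1 + 1/1*4/5) = [2/5, 4/5)
  'e': [0/1 + 1/1*4/5, 0/1 + 1/1*1/1) = [4/5, 1/1)
  emit 'c', narrow to [0/1, 2/5)
Step 2: interval [0/1, 2/5), width = 2/5 - 0/1 = 2/5
  'c': [0/1 + 2/5*0/1, 0/1 + 2/5*2/5) = [0/1, 4/25)
  'a': [0/1 + 2/5*2/5, 0/1 + 2/5*4/5) = [4/25, 8/25)
  'e': [0/1 + 2/5*4/5, 0/1 + 2/5*1/1) = [8/25, 2/5) <- contains code 9/25
  emit 'e', narrow to [8/25, 2/5)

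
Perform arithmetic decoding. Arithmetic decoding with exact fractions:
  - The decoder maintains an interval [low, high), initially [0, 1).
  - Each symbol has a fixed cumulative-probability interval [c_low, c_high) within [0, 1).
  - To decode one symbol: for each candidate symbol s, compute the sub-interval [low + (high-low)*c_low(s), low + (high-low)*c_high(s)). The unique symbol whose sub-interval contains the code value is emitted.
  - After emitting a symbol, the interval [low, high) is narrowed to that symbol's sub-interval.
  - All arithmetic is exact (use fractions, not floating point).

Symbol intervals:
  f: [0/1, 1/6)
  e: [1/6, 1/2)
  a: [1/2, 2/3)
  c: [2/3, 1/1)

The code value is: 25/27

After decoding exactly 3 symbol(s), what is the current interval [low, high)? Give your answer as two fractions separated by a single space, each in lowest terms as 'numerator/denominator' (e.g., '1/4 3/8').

Step 1: interval [0/1, 1/1), width = 1/1 - 0/1 = 1/1
  'f': [0/1 + 1/1*0/1, 0/1 + 1/1*1/6) = [0/1, 1/6)
  'e': [0/1 + 1/1*1/6, 0/1 + 1/1*1/2) = [1/6, 1/2)
  'a': [0/1 + 1/1*1/2, 0/1 + 1/1*2/3) = [1/2, 2/3)
  'c': [0/1 + 1/1*2/3, 0/1 + 1/1*1/1) = [2/3, 1/1) <- contains code 25/27
  emit 'c', narrow to [2/3, 1/1)
Step 2: interval [2/3, 1/1), width = 1/1 - 2/3 = 1/3
  'f': [2/3 + 1/3*0/1, 2/3 + 1/3*1/6) = [2/3, 13/18)
  'e': [2/3 + 1/3*1/6, 2/3 + 1/3*1/2) = [13/18, 5/6)
  'a': [2/3 + 1/3*1/2, 2/3 + 1/3*2/3) = [5/6, 8/9)
  'c': [2/3 + 1/3*2/3, 2/3 + 1/3*1/1) = [8/9, 1/1) <- contains code 25/27
  emit 'c', narrow to [8/9, 1/1)
Step 3: interval [8/9, 1/1), width = 1/1 - 8/9 = 1/9
  'f': [8/9 + 1/9*0/1, 8/9 + 1/9*1/6) = [8/9, 49/54)
  'e': [8/9 + 1/9*1/6, 8/9 + 1/9*1/2) = [49/54, 17/18) <- contains code 25/27
  'a': [8/9 + 1/9*1/2, 8/9 + 1/9*2/3) = [17/18, 26/27)
  'c': [8/9 + 1/9*2/3, 8/9 + 1/9*1/1) = [26/27, 1/1)
  emit 'e', narrow to [49/54, 17/18)

Answer: 49/54 17/18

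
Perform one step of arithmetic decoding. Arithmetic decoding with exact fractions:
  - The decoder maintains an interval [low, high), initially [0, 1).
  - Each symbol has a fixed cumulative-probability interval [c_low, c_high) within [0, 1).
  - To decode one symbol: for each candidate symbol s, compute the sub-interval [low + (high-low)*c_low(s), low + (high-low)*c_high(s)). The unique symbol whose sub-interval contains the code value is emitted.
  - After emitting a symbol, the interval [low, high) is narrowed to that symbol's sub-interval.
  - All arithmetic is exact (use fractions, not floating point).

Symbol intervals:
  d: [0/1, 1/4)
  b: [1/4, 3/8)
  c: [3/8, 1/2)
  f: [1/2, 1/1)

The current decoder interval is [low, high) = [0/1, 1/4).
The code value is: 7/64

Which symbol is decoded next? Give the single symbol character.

Interval width = high − low = 1/4 − 0/1 = 1/4
Scaled code = (code − low) / width = (7/64 − 0/1) / 1/4 = 7/16
  d: [0/1, 1/4) 
  b: [1/4, 3/8) 
  c: [3/8, 1/2) ← scaled code falls here ✓
  f: [1/2, 1/1) 

Answer: c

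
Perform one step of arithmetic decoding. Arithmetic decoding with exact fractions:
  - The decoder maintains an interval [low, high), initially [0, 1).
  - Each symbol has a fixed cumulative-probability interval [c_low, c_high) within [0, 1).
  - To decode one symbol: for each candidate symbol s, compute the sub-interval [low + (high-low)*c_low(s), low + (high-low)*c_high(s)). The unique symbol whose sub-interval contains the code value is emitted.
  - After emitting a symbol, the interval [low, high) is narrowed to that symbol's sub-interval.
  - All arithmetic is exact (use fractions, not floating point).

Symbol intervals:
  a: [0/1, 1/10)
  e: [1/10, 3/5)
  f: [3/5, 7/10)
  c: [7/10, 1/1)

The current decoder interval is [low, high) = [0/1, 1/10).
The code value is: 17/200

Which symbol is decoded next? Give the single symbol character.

Interval width = high − low = 1/10 − 0/1 = 1/10
Scaled code = (code − low) / width = (17/200 − 0/1) / 1/10 = 17/20
  a: [0/1, 1/10) 
  e: [1/10, 3/5) 
  f: [3/5, 7/10) 
  c: [7/10, 1/1) ← scaled code falls here ✓

Answer: c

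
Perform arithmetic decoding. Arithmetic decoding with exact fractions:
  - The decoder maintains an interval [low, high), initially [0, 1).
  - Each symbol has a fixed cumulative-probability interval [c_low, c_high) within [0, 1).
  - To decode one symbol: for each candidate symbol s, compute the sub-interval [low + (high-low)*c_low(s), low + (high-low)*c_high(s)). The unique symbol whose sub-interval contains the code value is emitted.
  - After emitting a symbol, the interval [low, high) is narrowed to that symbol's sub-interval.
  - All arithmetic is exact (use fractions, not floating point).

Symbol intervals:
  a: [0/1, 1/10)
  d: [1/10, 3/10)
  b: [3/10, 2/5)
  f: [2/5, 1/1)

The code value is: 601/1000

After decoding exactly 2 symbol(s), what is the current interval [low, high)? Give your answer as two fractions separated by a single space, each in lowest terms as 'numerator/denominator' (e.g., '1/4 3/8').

Answer: 29/50 16/25

Derivation:
Step 1: interval [0/1, 1/1), width = 1/1 - 0/1 = 1/1
  'a': [0/1 + 1/1*0/1, 0/1 + 1/1*1/10) = [0/1, 1/10)
  'd': [0/1 + 1/1*1/10, 0/1 + 1/1*3/10) = [1/10, 3/10)
  'b': [0/1 + 1/1*3/10, 0/1 + 1/1*2/5) = [3/10, 2/5)
  'f': [0/1 + 1/1*2/5, 0/1 + 1/1*1/1) = [2/5, 1/1) <- contains code 601/1000
  emit 'f', narrow to [2/5, 1/1)
Step 2: interval [2/5, 1/1), width = 1/1 - 2/5 = 3/5
  'a': [2/5 + 3/5*0/1, 2/5 + 3/5*1/10) = [2/5, 23/50)
  'd': [2/5 + 3/5*1/10, 2/5 + 3/5*3/10) = [23/50, 29/50)
  'b': [2/5 + 3/5*3/10, 2/5 + 3/5*2/5) = [29/50, 16/25) <- contains code 601/1000
  'f': [2/5 + 3/5*2/5, 2/5 + 3/5*1/1) = [16/25, 1/1)
  emit 'b', narrow to [29/50, 16/25)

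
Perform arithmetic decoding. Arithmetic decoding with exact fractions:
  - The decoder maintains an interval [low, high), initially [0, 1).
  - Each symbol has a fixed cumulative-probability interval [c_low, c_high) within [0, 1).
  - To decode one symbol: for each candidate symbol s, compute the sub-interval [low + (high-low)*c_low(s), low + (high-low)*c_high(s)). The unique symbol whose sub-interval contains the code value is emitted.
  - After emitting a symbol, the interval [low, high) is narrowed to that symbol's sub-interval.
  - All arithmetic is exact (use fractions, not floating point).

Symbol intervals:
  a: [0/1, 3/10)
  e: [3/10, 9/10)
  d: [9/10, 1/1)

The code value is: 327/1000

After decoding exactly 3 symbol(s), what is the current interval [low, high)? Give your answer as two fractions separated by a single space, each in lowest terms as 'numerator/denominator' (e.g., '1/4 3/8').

Step 1: interval [0/1, 1/1), width = 1/1 - 0/1 = 1/1
  'a': [0/1 + 1/1*0/1, 0/1 + 1/1*3/10) = [0/1, 3/10)
  'e': [0/1 + 1/1*3/10, 0/1 + 1/1*9/10) = [3/10, 9/10) <- contains code 327/1000
  'd': [0/1 + 1/1*9/10, 0/1 + 1/1*1/1) = [9/10, 1/1)
  emit 'e', narrow to [3/10, 9/10)
Step 2: interval [3/10, 9/10), width = 9/10 - 3/10 = 3/5
  'a': [3/10 + 3/5*0/1, 3/10 + 3/5*3/10) = [3/10, 12/25) <- contains code 327/1000
  'e': [3/10 + 3/5*3/10, 3/10 + 3/5*9/10) = [12/25, 21/25)
  'd': [3/10 + 3/5*9/10, 3/10 + 3/5*1/1) = [21/25, 9/10)
  emit 'a', narrow to [3/10, 12/25)
Step 3: interval [3/10, 12/25), width = 12/25 - 3/10 = 9/50
  'a': [3/10 + 9/50*0/1, 3/10 + 9/50*3/10) = [3/10, 177/500) <- contains code 327/1000
  'e': [3/10 + 9/50*3/10, 3/10 + 9/50*9/10) = [177/500, 231/500)
  'd': [3/10 + 9/50*9/10, 3/10 + 9/50*1/1) = [231/500, 12/25)
  emit 'a', narrow to [3/10, 177/500)

Answer: 3/10 177/500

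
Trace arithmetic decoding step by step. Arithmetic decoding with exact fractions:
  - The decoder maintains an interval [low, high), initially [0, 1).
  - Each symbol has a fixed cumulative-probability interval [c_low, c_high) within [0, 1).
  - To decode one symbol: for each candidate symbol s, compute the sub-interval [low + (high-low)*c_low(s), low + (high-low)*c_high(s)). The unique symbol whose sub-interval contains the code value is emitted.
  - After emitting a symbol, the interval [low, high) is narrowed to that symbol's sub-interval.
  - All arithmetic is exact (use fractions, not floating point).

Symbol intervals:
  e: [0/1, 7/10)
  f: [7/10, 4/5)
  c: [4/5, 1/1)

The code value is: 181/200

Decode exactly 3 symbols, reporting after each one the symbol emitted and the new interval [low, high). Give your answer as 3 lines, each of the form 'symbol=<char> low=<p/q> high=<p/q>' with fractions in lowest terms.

Step 1: interval [0/1, 1/1), width = 1/1 - 0/1 = 1/1
  'e': [0/1 + 1/1*0/1, 0/1 + 1/1*7/10) = [0/1, 7/10)
  'f': [0/1 + 1/1*7/10, 0/1 + 1/1*4/5) = [7/10, 4/5)
  'c': [0/1 + 1/1*4/5, 0/1 + 1/1*1/1) = [4/5, 1/1) <- contains code 181/200
  emit 'c', narrow to [4/5, 1/1)
Step 2: interval [4/5, 1/1), width = 1/1 - 4/5 = 1/5
  'e': [4/5 + 1/5*0/1, 4/5 + 1/5*7/10) = [4/5, 47/50) <- contains code 181/200
  'f': [4/5 + 1/5*7/10, 4/5 + 1/5*4/5) = [47/50, 24/25)
  'c': [4/5 + 1/5*4/5, 4/5 + 1/5*1/1) = [24/25, 1/1)
  emit 'e', narrow to [4/5, 47/50)
Step 3: interval [4/5, 47/50), width = 47/50 - 4/5 = 7/50
  'e': [4/5 + 7/50*0/1, 4/5 + 7/50*7/10) = [4/5, 449/500)
  'f': [4/5 + 7/50*7/10, 4/5 + 7/50*4/5) = [449/500, 114/125) <- contains code 181/200
  'c': [4/5 + 7/50*4/5, 4/5 + 7/50*1/1) = [114/125, 47/50)
  emit 'f', narrow to [449/500, 114/125)

Answer: symbol=c low=4/5 high=1/1
symbol=e low=4/5 high=47/50
symbol=f low=449/500 high=114/125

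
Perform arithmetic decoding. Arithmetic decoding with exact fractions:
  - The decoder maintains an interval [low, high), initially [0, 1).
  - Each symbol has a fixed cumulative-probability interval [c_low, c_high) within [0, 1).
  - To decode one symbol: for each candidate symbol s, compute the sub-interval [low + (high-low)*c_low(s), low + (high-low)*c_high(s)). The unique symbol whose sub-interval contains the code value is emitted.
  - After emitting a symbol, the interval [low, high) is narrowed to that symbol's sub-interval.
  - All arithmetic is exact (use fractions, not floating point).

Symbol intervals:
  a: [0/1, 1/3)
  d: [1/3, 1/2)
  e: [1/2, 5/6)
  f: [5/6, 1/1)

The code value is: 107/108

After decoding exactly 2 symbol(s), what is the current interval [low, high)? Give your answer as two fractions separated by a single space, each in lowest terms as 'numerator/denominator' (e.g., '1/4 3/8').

Step 1: interval [0/1, 1/1), width = 1/1 - 0/1 = 1/1
  'a': [0/1 + 1/1*0/1, 0/1 + 1/1*1/3) = [0/1, 1/3)
  'd': [0/1 + 1/1*1/3, 0/1 + 1/1*1/2) = [1/3, 1/2)
  'e': [0/1 + 1/1*1/2, 0/1 + 1/1*5/6) = [1/2, 5/6)
  'f': [0/1 + 1/1*5/6, 0/1 + 1/1*1/1) = [5/6, 1/1) <- contains code 107/108
  emit 'f', narrow to [5/6, 1/1)
Step 2: interval [5/6, 1/1), width = 1/1 - 5/6 = 1/6
  'a': [5/6 + 1/6*0/1, 5/6 + 1/6*1/3) = [5/6, 8/9)
  'd': [5/6 + 1/6*1/3, 5/6 + 1/6*1/2) = [8/9, 11/12)
  'e': [5/6 + 1/6*1/2, 5/6 + 1/6*5/6) = [11/12, 35/36)
  'f': [5/6 + 1/6*5/6, 5/6 + 1/6*1/1) = [35/36, 1/1) <- contains code 107/108
  emit 'f', narrow to [35/36, 1/1)

Answer: 35/36 1/1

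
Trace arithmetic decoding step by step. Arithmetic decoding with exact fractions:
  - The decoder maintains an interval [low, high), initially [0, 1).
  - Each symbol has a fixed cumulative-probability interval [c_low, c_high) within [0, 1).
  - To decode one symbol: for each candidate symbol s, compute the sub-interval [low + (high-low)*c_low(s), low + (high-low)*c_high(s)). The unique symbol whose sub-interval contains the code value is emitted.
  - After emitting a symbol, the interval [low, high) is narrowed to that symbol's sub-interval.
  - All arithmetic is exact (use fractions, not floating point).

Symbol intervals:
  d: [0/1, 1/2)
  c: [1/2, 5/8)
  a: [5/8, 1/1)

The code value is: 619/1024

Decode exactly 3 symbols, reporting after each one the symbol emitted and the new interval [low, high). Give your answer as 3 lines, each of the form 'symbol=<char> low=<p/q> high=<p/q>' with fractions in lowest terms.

Step 1: interval [0/1, 1/1), width = 1/1 - 0/1 = 1/1
  'd': [0/1 + 1/1*0/1, 0/1 + 1/1*1/2) = [0/1, 1/2)
  'c': [0/1 + 1/1*1/2, 0/1 + 1/1*5/8) = [1/2, 5/8) <- contains code 619/1024
  'a': [0/1 + 1/1*5/8, 0/1 + 1/1*1/1) = [5/8, 1/1)
  emit 'c', narrow to [1/2, 5/8)
Step 2: interval [1/2, 5/8), width = 5/8 - 1/2 = 1/8
  'd': [1/2 + 1/8*0/1, 1/2 + 1/8*1/2) = [1/2, 9/16)
  'c': [1/2 + 1/8*1/2, 1/2 + 1/8*5/8) = [9/16, 37/64)
  'a': [1/2 + 1/8*5/8, 1/2 + 1/8*1/1) = [37/64, 5/8) <- contains code 619/1024
  emit 'a', narrow to [37/64, 5/8)
Step 3: interval [37/64, 5/8), width = 5/8 - 37/64 = 3/64
  'd': [37/64 + 3/64*0/1, 37/64 + 3/64*1/2) = [37/64, 77/128)
  'c': [37/64 + 3/64*1/2, 37/64 + 3/64*5/8) = [77/128, 311/512) <- contains code 619/1024
  'a': [37/64 + 3/64*5/8, 37/64 + 3/64*1/1) = [311/512, 5/8)
  emit 'c', narrow to [77/128, 311/512)

Answer: symbol=c low=1/2 high=5/8
symbol=a low=37/64 high=5/8
symbol=c low=77/128 high=311/512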